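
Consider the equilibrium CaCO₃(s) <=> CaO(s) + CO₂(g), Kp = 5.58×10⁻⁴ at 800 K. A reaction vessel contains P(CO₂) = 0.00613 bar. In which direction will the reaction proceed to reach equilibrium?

(CaCO₃, CaO are pure solids — omitted from Qp.)
Qp = P(CO₂) = 0.00613
Qp = 0.00613 > Kp = 5.58×10⁻⁴, so the reverse reaction proceeds.

in the reverse direction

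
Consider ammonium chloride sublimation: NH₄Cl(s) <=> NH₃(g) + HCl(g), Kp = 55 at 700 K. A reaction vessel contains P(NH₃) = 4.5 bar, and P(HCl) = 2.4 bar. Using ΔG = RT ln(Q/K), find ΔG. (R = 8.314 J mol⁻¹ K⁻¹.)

ΔG = -9.47 kJ/mol

(NH₄Cl is a pure solid — omitted from Qp.)
Qp = P(NH₃)·P(HCl) = (4.5)·(2.4) = 10.8
ΔG = RT ln(Qp/Kp) = (8.314 J mol⁻¹ K⁻¹)(700 K) × ln(10.8/55)
   = (5.820 kJ/mol)(-1.628) = -9.47 kJ/mol
ΔG < 0, so the forward reaction is spontaneous (proceeds forward).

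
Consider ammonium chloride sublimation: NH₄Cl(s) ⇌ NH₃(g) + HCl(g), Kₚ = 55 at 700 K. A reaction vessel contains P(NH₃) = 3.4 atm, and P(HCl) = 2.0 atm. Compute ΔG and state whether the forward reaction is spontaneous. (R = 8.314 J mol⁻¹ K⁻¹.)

ΔG = -12.2 kJ/mol; the forward reaction is spontaneous

(NH₄Cl is a pure solid — omitted from Qₚ.)
Qₚ = P(NH₃)·P(HCl) = (3.4)·(2.0) = 6.80
ΔG = RT ln(Qₚ/Kₚ) = (8.314 J mol⁻¹ K⁻¹)(700 K) × ln(6.80/55)
   = (5.820 kJ/mol)(-2.090) = -12.2 kJ/mol
ΔG < 0, so the forward reaction is spontaneous (proceeds forward).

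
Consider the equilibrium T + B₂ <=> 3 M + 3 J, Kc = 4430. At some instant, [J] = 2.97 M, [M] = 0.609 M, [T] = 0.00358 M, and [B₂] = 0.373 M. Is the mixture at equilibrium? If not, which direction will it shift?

yes, at equilibrium

Qc = [M]³·[J]³ / ([T]·[B₂]) = (0.609)³·(2.97)³ / ((0.00358)·(0.373)) = 4430
Qc = 4430 = Kc; the system is at equilibrium.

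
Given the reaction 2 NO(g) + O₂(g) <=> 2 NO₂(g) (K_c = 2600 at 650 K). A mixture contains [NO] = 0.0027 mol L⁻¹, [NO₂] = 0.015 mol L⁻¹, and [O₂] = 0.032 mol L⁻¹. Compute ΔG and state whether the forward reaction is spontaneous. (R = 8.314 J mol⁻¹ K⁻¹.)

ΔG = -5.36 kJ/mol; the forward reaction is spontaneous

Q_c = [NO₂]² / ([NO]²·[O₂]) = (0.015)² / ((0.0027)²·(0.032)) = 965
ΔG = RT ln(Q_c/K_c) = (8.314 J mol⁻¹ K⁻¹)(650 K) × ln(965/2600)
   = (5.404 kJ/mol)(-0.9911) = -5.36 kJ/mol
ΔG < 0, so the forward reaction is spontaneous (proceeds forward).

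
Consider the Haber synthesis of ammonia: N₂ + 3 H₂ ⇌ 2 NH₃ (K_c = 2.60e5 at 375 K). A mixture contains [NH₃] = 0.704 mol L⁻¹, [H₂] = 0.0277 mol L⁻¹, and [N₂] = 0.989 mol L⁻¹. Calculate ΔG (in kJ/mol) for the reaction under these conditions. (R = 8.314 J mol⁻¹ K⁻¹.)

Q_c = [NH₃]² / ([N₂]·[H₂]³) = (0.704)² / ((0.989)·(0.0277)³) = 23600
ΔG = RT ln(Q_c/K_c) = (8.314 J mol⁻¹ K⁻¹)(375 K) × ln(23600/2.60e5)
   = (3.118 kJ/mol)(-2.399) = -7.48 kJ/mol
ΔG < 0, so the forward reaction is spontaneous (proceeds forward).

ΔG = -7.48 kJ/mol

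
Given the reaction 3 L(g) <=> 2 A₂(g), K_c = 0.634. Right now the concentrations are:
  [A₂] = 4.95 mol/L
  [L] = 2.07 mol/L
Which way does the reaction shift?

Q_c = [A₂]² / [L]³ = (4.95)² / (2.07)³ = 2.76
Q_c = 2.76 > K_c = 0.634, so the reverse reaction proceeds.

to the left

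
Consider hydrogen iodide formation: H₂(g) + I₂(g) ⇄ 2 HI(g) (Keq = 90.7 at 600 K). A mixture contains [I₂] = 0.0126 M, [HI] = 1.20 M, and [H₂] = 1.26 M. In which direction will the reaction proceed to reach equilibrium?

Q = [HI]² / ([H₂]·[I₂]) = (1.20)² / ((1.26)·(0.0126)) = 90.7
Q = 90.7 = Keq, so the system is already at equilibrium.

at equilibrium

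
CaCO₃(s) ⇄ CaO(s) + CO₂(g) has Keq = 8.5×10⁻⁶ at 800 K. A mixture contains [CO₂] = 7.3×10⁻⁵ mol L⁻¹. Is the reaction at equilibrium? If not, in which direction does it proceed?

(CaCO₃, CaO are pure solids — omitted from Q.)
Q = [CO₂] = 7.3×10⁻⁵
Q = 7.3×10⁻⁵ > Keq = 8.5×10⁻⁶, so the reverse reaction proceeds.

reverse (toward reactants)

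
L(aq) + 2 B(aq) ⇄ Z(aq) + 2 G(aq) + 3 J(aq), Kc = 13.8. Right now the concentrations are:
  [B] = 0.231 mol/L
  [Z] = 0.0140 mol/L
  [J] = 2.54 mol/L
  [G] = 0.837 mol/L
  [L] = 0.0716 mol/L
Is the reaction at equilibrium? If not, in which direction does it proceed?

toward reactants

Qc = [Z]·[G]²·[J]³ / ([L]·[B]²) = (0.0140)·(0.837)²·(2.54)³ / ((0.0716)·(0.231)²) = 42.1
Qc = 42.1 > Kc = 13.8, so the reverse reaction proceeds.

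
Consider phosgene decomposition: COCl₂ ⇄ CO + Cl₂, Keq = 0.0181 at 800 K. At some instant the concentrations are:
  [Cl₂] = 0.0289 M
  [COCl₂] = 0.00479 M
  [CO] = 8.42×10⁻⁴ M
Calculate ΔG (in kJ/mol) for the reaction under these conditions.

ΔG = -8.45 kJ/mol

Q = [CO]·[Cl₂] / [COCl₂] = (8.42×10⁻⁴)·(0.0289) / (0.00479) = 0.00508
ΔG = RT ln(Q/Keq) = (8.314 J mol⁻¹ K⁻¹)(800 K) × ln(0.00508/0.0181)
   = (6.651 kJ/mol)(-1.271) = -8.45 kJ/mol
ΔG < 0, so the forward reaction is spontaneous (proceeds forward).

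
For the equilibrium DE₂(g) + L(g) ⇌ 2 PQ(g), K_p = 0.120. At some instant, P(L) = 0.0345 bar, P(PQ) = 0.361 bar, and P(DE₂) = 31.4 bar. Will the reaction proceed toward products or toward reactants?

no net change (already at equilibrium)

Q_p = P(PQ)² / (P(DE₂)·P(L)) = (0.361)² / ((31.4)·(0.0345)) = 0.120
Q_p = 0.120 = K_p, so the system is already at equilibrium.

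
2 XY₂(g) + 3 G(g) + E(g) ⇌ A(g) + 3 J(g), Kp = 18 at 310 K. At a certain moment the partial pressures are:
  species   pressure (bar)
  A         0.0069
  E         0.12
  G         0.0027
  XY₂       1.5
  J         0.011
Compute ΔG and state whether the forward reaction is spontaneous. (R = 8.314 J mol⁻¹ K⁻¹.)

ΔG = -6.04 kJ/mol; the forward reaction is spontaneous

Qp = P(A)·P(J)³ / (P(XY₂)²·P(G)³·P(E)) = (0.0069)·(0.011)³ / ((1.5)²·(0.0027)³·(0.12)) = 1.73
ΔG = RT ln(Qp/Kp) = (8.314 J mol⁻¹ K⁻¹)(310 K) × ln(1.73/18)
   = (2.577 kJ/mol)(-2.342) = -6.04 kJ/mol
ΔG < 0, so the forward reaction is spontaneous (proceeds forward).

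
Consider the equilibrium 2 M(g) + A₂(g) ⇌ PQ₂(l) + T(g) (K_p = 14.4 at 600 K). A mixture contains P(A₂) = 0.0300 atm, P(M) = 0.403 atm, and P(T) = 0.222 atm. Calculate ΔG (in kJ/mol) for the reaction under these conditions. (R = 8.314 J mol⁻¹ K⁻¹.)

(PQ₂ is a pure liquid — omitted from Q_p.)
Q_p = P(T) / (P(M)²·P(A₂)) = (0.222) / ((0.403)²·(0.0300)) = 45.6
ΔG = RT ln(Q_p/K_p) = (8.314 J mol⁻¹ K⁻¹)(600 K) × ln(45.6/14.4)
   = (4.988 kJ/mol)(1.153) = 5.75 kJ/mol
ΔG > 0, so the forward reaction is non-spontaneous (proceeds in reverse).

ΔG = 5.75 kJ/mol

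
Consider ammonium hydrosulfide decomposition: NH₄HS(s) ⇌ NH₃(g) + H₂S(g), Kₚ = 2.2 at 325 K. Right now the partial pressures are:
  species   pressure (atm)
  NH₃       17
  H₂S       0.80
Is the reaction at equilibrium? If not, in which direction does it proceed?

(NH₄HS is a pure solid — omitted from Qₚ.)
Qₚ = P(NH₃)·P(H₂S) = (17)·(0.80) = 14
Qₚ = 14 > Kₚ = 2.2, so the reverse reaction proceeds.

reverse (toward reactants)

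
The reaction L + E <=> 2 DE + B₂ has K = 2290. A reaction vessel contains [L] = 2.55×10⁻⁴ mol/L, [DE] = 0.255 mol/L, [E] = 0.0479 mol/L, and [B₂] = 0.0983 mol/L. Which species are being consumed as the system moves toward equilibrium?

Q = [DE]²·[B₂] / ([L]·[E]) = (0.255)²·(0.0983) / ((2.55×10⁻⁴)·(0.0479)) = 523
Q = 523 < K = 2290: net forward reaction.

L, E (reactants)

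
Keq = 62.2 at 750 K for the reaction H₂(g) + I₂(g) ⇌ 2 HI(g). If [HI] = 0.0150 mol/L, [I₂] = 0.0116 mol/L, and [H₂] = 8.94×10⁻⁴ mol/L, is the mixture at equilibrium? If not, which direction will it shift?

Q = [HI]² / ([H₂]·[I₂]) = (0.0150)² / ((8.94×10⁻⁴)·(0.0116)) = 21.7
Q = 21.7 < Keq = 62.2: net forward reaction.

no; Q < K, reaction proceeds forward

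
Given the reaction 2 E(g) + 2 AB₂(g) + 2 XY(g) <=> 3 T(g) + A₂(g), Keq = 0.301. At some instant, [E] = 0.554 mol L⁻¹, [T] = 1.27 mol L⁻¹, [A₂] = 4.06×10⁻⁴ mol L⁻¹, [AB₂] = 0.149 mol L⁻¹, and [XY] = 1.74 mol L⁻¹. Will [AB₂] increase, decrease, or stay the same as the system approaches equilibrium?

decrease

Q = [T]³·[A₂] / ([E]²·[AB₂]²·[XY]²) = (1.27)³·(4.06×10⁻⁴) / ((0.554)²·(0.149)²·(1.74)²) = 0.0403
Q = 0.0403 < Keq = 0.301: net forward reaction.
AB₂ is a reactant, so it decreases.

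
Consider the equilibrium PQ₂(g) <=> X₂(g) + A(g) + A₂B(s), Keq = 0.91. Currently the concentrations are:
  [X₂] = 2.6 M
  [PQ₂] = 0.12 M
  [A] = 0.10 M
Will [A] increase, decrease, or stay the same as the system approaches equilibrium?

decrease

(A₂B is a pure solid — omitted from Q.)
Q = [X₂]·[A] / [PQ₂] = (2.6)·(0.10) / (0.12) = 2.2
Q = 2.2 > Keq = 0.91: net reverse reaction.
A is a product, so it decreases.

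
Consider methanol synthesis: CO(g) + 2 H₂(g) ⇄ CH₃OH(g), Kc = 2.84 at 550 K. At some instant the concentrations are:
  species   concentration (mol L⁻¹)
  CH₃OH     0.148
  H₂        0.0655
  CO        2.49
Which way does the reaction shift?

reverse (toward reactants)

Qc = [CH₃OH] / ([CO]·[H₂]²) = (0.148) / ((2.49)·(0.0655)²) = 13.9
Qc = 13.9 > Kc = 2.84, so the reverse reaction proceeds.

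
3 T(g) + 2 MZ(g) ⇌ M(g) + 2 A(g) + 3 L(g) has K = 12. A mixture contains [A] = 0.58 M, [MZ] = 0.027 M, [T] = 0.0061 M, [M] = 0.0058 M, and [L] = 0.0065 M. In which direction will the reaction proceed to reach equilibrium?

toward products

Q = [M]·[A]²·[L]³ / ([T]³·[MZ]²) = (0.0058)·(0.58)²·(0.0065)³ / ((0.0061)³·(0.027)²) = 3.2
Q = 3.2 < K = 12, so the forward reaction proceeds.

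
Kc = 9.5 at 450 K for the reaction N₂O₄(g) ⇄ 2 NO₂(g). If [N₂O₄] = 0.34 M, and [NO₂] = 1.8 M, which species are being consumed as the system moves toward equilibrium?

none (at equilibrium)

Qc = [NO₂]² / [N₂O₄] = (1.8)² / (0.34) = 9.5
Qc = 9.5 = Kc; the system is at equilibrium.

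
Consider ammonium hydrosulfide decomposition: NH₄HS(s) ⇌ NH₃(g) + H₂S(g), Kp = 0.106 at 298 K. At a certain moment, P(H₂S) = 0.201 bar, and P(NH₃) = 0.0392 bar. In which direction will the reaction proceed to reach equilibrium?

in the forward direction

(NH₄HS is a pure solid — omitted from Qp.)
Qp = P(NH₃)·P(H₂S) = (0.0392)·(0.201) = 0.00788
Qp = 0.00788 < Kp = 0.106, so the forward reaction proceeds.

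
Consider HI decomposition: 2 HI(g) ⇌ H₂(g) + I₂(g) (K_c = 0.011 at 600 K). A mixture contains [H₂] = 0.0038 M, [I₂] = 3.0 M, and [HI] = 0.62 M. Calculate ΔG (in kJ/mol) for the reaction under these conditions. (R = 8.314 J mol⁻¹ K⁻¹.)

ΔG = 4.95 kJ/mol

Q_c = [H₂]·[I₂] / [HI]² = (0.0038)·(3.0) / (0.62)² = 0.0297
ΔG = RT ln(Q_c/K_c) = (8.314 J mol⁻¹ K⁻¹)(600 K) × ln(0.0297/0.011)
   = (4.988 kJ/mol)(0.9933) = 4.95 kJ/mol
ΔG > 0, so the forward reaction is non-spontaneous (proceeds in reverse).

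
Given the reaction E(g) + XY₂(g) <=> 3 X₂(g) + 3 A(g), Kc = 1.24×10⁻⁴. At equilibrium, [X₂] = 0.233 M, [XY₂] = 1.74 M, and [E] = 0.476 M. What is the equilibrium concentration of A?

At equilibrium, Kc = [X₂]³·[A]³ / ([E]·[XY₂]) = 1.24×10⁻⁴.
(0.233)³·([A])³ / ((0.476)·(1.74)) = 1.24×10⁻⁴
[A]³ = 0.00812 ⇒ [A] = 0.201 M

[A] = 0.201 M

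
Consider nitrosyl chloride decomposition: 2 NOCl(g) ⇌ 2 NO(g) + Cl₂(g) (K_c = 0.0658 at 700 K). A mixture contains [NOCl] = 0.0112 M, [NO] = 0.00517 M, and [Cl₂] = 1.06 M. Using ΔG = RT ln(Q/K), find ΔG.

Q_c = [NO]²·[Cl₂] / [NOCl]² = (0.00517)²·(1.06) / (0.0112)² = 0.226
ΔG = RT ln(Q_c/K_c) = (8.314 J mol⁻¹ K⁻¹)(700 K) × ln(0.226/0.0658)
   = (5.820 kJ/mol)(1.234) = 7.18 kJ/mol
ΔG > 0, so the forward reaction is non-spontaneous (proceeds in reverse).

ΔG = 7.18 kJ/mol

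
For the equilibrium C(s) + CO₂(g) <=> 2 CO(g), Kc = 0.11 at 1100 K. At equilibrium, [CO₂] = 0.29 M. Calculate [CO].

[CO] = 0.18 M

(C is a pure solid — omitted from Kc.)
At equilibrium, Kc = [CO]² / [CO₂] = 0.11.
([CO])² / (0.29) = 0.11
[CO]² = 0.0319 ⇒ [CO] = 0.18 M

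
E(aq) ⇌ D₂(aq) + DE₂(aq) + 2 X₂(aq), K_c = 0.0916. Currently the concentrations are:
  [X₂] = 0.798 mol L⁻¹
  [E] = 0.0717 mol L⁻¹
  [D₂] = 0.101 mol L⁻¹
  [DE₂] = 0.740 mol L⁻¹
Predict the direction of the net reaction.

Q_c = [D₂]·[DE₂]·[X₂]² / [E] = (0.101)·(0.740)·(0.798)² / (0.0717) = 0.664
Q_c = 0.664 > K_c = 0.0916, so the reverse reaction proceeds.

toward reactants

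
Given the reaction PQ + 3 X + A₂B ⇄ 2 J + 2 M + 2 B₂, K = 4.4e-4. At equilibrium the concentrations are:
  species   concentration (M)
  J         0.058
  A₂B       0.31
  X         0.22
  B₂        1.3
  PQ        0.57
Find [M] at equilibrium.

At equilibrium, K = [J]²·[M]²·[B₂]² / ([PQ]·[X]³·[A₂B]) = 4.4e-4.
(0.058)²·([M])²·(1.3)² / ((0.57)·(0.22)³·(0.31)) = 4.4e-4
[M]² = 1.46e-4 ⇒ [M] = 0.012 M

[M] = 0.012 M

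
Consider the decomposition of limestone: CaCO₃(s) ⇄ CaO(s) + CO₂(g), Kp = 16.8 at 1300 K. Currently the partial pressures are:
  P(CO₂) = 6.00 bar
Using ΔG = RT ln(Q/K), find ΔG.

ΔG = -11.1 kJ/mol

(CaCO₃, CaO are pure solids — omitted from Qp.)
Qp = P(CO₂) = 6.00
ΔG = RT ln(Qp/Kp) = (8.314 J mol⁻¹ K⁻¹)(1300 K) × ln(6.00/16.8)
   = (10.81 kJ/mol)(-1.030) = -11.1 kJ/mol
ΔG < 0, so the forward reaction is spontaneous (proceeds forward).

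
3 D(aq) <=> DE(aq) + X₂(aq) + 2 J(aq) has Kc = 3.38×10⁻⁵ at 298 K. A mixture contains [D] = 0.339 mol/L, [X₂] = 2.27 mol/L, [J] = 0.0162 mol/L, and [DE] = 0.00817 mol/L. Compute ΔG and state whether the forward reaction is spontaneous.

Qc = [DE]·[X₂]·[J]² / [D]³ = (0.00817)·(2.27)·(0.0162)² / (0.339)³ = 1.25×10⁻⁴
ΔG = RT ln(Qc/Kc) = (8.314 J mol⁻¹ K⁻¹)(298 K) × ln(1.25×10⁻⁴/3.38×10⁻⁵)
   = (2.478 kJ/mol)(1.308) = 3.24 kJ/mol
ΔG > 0, so the forward reaction is non-spontaneous (proceeds in reverse).

ΔG = 3.24 kJ/mol; the forward reaction is non-spontaneous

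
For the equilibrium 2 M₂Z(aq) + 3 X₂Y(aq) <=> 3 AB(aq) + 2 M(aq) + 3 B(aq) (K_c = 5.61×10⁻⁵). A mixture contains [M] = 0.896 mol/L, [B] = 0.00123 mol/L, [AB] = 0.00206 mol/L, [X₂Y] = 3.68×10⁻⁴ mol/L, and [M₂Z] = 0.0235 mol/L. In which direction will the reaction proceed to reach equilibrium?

to the left

Q_c = [AB]³·[M]²·[B]³ / ([M₂Z]²·[X₂Y]³) = (0.00206)³·(0.896)²·(0.00123)³ / ((0.0235)²·(3.68×10⁻⁴)³) = 4.75×10⁻⁴
Q_c = 4.75×10⁻⁴ > K_c = 5.61×10⁻⁵, so the reverse reaction proceeds.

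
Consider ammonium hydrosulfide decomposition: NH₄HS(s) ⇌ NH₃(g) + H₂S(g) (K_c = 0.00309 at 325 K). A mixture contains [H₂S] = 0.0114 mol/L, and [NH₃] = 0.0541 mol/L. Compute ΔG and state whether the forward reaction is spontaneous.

(NH₄HS is a pure solid — omitted from Q_c.)
Q_c = [NH₃]·[H₂S] = (0.0541)·(0.0114) = 6.17e-4
ΔG = RT ln(Q_c/K_c) = (8.314 J mol⁻¹ K⁻¹)(325 K) × ln(6.17e-4/0.00309)
   = (2.702 kJ/mol)(-1.611) = -4.35 kJ/mol
ΔG < 0, so the forward reaction is spontaneous (proceeds forward).

ΔG = -4.35 kJ/mol; the forward reaction is spontaneous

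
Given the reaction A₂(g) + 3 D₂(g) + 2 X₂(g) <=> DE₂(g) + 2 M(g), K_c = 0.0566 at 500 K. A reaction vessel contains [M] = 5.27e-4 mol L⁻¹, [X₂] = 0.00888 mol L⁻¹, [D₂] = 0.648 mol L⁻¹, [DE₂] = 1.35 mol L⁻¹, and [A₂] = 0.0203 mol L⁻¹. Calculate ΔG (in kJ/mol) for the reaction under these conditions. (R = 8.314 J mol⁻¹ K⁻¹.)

ΔG = 11.3 kJ/mol

Q_c = [DE₂]·[M]² / ([A₂]·[D₂]³·[X₂]²) = (1.35)·(5.27e-4)² / ((0.0203)·(0.648)³·(0.00888)²) = 0.861
ΔG = RT ln(Q_c/K_c) = (8.314 J mol⁻¹ K⁻¹)(500 K) × ln(0.861/0.0566)
   = (4.157 kJ/mol)(2.722) = 11.3 kJ/mol
ΔG > 0, so the forward reaction is non-spontaneous (proceeds in reverse).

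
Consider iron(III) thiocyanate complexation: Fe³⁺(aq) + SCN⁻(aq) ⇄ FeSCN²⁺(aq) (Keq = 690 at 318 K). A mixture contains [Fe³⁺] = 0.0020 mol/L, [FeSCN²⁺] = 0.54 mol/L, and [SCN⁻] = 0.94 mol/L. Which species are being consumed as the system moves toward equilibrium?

Q = [FeSCN²⁺] / ([Fe³⁺]·[SCN⁻]) = (0.54) / ((0.0020)·(0.94)) = 290
Q = 290 < Keq = 690: net forward reaction.

Fe³⁺, SCN⁻ (reactants)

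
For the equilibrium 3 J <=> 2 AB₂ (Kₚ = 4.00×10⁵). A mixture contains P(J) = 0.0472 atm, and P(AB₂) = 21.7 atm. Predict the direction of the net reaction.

Qₚ = P(AB₂)² / P(J)³ = (21.7)² / (0.0472)³ = 4.48×10⁶
Qₚ = 4.48×10⁶ > Kₚ = 4.00×10⁵, so the reverse reaction proceeds.

in the reverse direction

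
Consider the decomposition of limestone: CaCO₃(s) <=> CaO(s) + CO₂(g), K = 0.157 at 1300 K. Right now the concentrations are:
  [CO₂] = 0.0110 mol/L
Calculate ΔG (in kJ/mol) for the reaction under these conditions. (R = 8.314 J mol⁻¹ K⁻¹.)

ΔG = -28.7 kJ/mol

(CaCO₃, CaO are pure solids — omitted from Q.)
Q = [CO₂] = 0.0110
ΔG = RT ln(Q/K) = (8.314 J mol⁻¹ K⁻¹)(1300 K) × ln(0.0110/0.157)
   = (10.81 kJ/mol)(-2.658) = -28.7 kJ/mol
ΔG < 0, so the forward reaction is spontaneous (proceeds forward).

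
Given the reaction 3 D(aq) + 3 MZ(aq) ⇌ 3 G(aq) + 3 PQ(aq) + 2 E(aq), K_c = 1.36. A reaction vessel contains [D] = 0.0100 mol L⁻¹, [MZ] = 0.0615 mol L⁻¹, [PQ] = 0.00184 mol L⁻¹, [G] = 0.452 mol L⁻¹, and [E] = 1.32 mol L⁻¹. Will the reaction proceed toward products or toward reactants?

toward reactants

Q_c = [G]³·[PQ]³·[E]² / ([D]³·[MZ]³) = (0.452)³·(0.00184)³·(1.32)² / ((0.0100)³·(0.0615)³) = 4.31
Q_c = 4.31 > K_c = 1.36, so the reverse reaction proceeds.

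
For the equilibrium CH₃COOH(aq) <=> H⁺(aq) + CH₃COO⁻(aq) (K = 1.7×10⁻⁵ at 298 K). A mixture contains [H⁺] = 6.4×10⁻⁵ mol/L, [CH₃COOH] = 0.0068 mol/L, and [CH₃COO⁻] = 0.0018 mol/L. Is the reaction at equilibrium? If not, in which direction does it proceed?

neither direction; the system is at equilibrium

Q = [H⁺]·[CH₃COO⁻] / [CH₃COOH] = (6.4×10⁻⁵)·(0.0018) / (0.0068) = 1.7×10⁻⁵
Q = 1.7×10⁻⁵ = K, so the system is already at equilibrium.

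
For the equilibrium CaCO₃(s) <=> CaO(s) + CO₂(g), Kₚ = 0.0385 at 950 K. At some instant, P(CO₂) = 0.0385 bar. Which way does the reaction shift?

(CaCO₃, CaO are pure solids — omitted from Qₚ.)
Qₚ = P(CO₂) = 0.0385
Qₚ = 0.0385 = Kₚ, so the system is already at equilibrium.

neither direction; the system is at equilibrium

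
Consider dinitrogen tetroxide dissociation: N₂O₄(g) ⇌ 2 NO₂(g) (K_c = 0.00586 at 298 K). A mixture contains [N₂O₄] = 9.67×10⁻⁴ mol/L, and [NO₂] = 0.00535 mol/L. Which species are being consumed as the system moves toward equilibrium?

NO₂ (products)

Q_c = [NO₂]² / [N₂O₄] = (0.00535)² / (9.67×10⁻⁴) = 0.0296
Q_c = 0.0296 > K_c = 0.00586: net reverse reaction.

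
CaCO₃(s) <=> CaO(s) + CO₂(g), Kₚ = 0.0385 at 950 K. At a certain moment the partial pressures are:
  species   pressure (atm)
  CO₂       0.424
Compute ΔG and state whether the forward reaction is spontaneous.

ΔG = 18.9 kJ/mol; the forward reaction is non-spontaneous

(CaCO₃, CaO are pure solids — omitted from Qₚ.)
Qₚ = P(CO₂) = 0.424
ΔG = RT ln(Qₚ/Kₚ) = (8.314 J mol⁻¹ K⁻¹)(950 K) × ln(0.424/0.0385)
   = (7.898 kJ/mol)(2.399) = 18.9 kJ/mol
ΔG > 0, so the forward reaction is non-spontaneous (proceeds in reverse).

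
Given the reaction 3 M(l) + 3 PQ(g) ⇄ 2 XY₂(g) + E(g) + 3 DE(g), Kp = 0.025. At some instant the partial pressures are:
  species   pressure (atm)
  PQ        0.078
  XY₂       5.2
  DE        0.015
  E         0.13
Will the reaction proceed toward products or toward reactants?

neither direction; the system is at equilibrium

(M is a pure liquid — omitted from Qp.)
Qp = P(XY₂)²·P(E)·P(DE)³ / P(PQ)³ = (5.2)²·(0.13)·(0.015)³ / (0.078)³ = 0.025
Qp = 0.025 = Kp, so the system is already at equilibrium.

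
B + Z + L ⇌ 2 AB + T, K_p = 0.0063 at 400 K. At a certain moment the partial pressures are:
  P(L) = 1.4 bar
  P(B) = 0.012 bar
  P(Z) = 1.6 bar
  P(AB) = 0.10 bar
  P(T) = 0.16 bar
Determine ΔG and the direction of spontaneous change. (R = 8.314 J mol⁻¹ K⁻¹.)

Q_p = P(AB)²·P(T) / (P(B)·P(Z)·P(L)) = (0.10)²·(0.16) / ((0.012)·(1.6)·(1.4)) = 0.0595
ΔG = RT ln(Q_p/K_p) = (8.314 J mol⁻¹ K⁻¹)(400 K) × ln(0.0595/0.0063)
   = (3.326 kJ/mol)(2.245) = 7.47 kJ/mol
ΔG > 0, so the forward reaction is non-spontaneous (proceeds in reverse).

ΔG = 7.47 kJ/mol; the forward reaction is non-spontaneous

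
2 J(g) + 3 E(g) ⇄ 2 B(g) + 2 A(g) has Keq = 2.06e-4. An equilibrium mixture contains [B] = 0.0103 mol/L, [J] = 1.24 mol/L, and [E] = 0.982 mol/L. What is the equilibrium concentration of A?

[A] = 1.68 mol/L

At equilibrium, Keq = [B]²·[A]² / ([J]²·[E]³) = 2.06e-4.
(0.0103)²·([A])² / ((1.24)²·(0.982)³) = 2.06e-4
[A]² = 2.83 ⇒ [A] = 1.68 mol/L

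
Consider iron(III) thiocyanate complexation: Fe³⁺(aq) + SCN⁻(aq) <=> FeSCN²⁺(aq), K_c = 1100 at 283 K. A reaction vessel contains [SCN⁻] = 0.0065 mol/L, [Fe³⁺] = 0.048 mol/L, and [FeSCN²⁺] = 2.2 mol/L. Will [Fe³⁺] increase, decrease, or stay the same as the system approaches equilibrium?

Q_c = [FeSCN²⁺] / ([Fe³⁺]·[SCN⁻]) = (2.2) / ((0.048)·(0.0065)) = 7100
Q_c = 7100 > K_c = 1100: net reverse reaction.
Fe³⁺ is a reactant, so it increases.

increase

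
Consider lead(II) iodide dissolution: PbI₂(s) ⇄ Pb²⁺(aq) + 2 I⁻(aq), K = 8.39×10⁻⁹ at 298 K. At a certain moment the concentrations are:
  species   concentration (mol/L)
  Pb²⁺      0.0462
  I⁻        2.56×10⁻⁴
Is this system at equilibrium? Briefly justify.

no; Q < K, reaction proceeds forward

(PbI₂ is a pure solid — omitted from Q.)
Q = [Pb²⁺]·[I⁻]² = (0.0462)·(2.56×10⁻⁴)² = 3.03×10⁻⁹
Q = 3.03×10⁻⁹ < K = 8.39×10⁻⁹: net forward reaction.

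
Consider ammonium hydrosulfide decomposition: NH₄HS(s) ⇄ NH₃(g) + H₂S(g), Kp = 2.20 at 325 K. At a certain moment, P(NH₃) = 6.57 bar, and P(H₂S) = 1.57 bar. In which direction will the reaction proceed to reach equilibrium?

(NH₄HS is a pure solid — omitted from Qp.)
Qp = P(NH₃)·P(H₂S) = (6.57)·(1.57) = 10.3
Qp = 10.3 > Kp = 2.20, so the reverse reaction proceeds.

reverse (toward reactants)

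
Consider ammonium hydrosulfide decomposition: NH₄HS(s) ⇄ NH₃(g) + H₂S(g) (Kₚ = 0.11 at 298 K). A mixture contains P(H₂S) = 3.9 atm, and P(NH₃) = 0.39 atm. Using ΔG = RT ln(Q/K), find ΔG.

ΔG = 6.51 kJ/mol

(NH₄HS is a pure solid — omitted from Qₚ.)
Qₚ = P(NH₃)·P(H₂S) = (0.39)·(3.9) = 1.52
ΔG = RT ln(Qₚ/Kₚ) = (8.314 J mol⁻¹ K⁻¹)(298 K) × ln(1.52/0.11)
   = (2.478 kJ/mol)(2.626) = 6.51 kJ/mol
ΔG > 0, so the forward reaction is non-spontaneous (proceeds in reverse).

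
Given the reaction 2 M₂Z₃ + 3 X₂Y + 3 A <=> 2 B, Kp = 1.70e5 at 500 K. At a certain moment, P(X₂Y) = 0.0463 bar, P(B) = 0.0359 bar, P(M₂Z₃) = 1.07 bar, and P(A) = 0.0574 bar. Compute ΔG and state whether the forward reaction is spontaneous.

ΔG = -4.33 kJ/mol; the forward reaction is spontaneous

Qp = P(B)² / (P(M₂Z₃)²·P(X₂Y)³·P(A)³) = (0.0359)² / ((1.07)²·(0.0463)³·(0.0574)³) = 60000
ΔG = RT ln(Qp/Kp) = (8.314 J mol⁻¹ K⁻¹)(500 K) × ln(60000/1.70e5)
   = (4.157 kJ/mol)(-1.041) = -4.33 kJ/mol
ΔG < 0, so the forward reaction is spontaneous (proceeds forward).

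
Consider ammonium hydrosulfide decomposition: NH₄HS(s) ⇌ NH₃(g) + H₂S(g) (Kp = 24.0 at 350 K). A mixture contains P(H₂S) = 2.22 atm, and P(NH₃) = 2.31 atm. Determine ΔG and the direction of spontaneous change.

ΔG = -4.49 kJ/mol; the forward reaction is spontaneous

(NH₄HS is a pure solid — omitted from Qp.)
Qp = P(NH₃)·P(H₂S) = (2.31)·(2.22) = 5.13
ΔG = RT ln(Qp/Kp) = (8.314 J mol⁻¹ K⁻¹)(350 K) × ln(5.13/24.0)
   = (2.910 kJ/mol)(-1.543) = -4.49 kJ/mol
ΔG < 0, so the forward reaction is spontaneous (proceeds forward).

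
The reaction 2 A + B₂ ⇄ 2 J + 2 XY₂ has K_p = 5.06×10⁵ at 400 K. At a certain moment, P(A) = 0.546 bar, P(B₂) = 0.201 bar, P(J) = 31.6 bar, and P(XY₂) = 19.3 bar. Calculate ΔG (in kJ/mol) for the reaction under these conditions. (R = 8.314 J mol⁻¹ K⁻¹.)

ΔG = 8.34 kJ/mol

Q_p = P(J)²·P(XY₂)² / (P(A)²·P(B₂)) = (31.6)²·(19.3)² / ((0.546)²·(0.201)) = 6.21×10⁶
ΔG = RT ln(Q_p/K_p) = (8.314 J mol⁻¹ K⁻¹)(400 K) × ln(6.21×10⁶/5.06×10⁵)
   = (3.326 kJ/mol)(2.507) = 8.34 kJ/mol
ΔG > 0, so the forward reaction is non-spontaneous (proceeds in reverse).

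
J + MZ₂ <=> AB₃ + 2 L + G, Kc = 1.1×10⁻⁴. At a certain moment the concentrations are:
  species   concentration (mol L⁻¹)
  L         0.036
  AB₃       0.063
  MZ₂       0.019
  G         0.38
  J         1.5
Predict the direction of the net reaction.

to the left

Qc = [AB₃]·[L]²·[G] / ([J]·[MZ₂]) = (0.063)·(0.036)²·(0.38) / ((1.5)·(0.019)) = 0.0011
Qc = 0.0011 > Kc = 1.1×10⁻⁴, so the reverse reaction proceeds.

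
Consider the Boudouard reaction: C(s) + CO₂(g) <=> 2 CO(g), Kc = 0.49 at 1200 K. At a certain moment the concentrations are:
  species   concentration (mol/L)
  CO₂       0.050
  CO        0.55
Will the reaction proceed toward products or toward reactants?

in the reverse direction

(C is a pure solid — omitted from Qc.)
Qc = [CO]² / [CO₂] = (0.55)² / (0.050) = 6.1
Qc = 6.1 > Kc = 0.49, so the reverse reaction proceeds.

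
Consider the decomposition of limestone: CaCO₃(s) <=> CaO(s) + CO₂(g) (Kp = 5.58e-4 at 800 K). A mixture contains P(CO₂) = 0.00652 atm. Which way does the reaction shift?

in the reverse direction

(CaCO₃, CaO are pure solids — omitted from Qp.)
Qp = P(CO₂) = 0.00652
Qp = 0.00652 > Kp = 5.58e-4, so the reverse reaction proceeds.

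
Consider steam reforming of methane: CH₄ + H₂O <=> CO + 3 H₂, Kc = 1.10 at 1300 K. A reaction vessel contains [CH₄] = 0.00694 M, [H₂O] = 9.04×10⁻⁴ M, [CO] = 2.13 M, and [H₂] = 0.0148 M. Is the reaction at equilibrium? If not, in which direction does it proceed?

no net change (already at equilibrium)

Qc = [CO]·[H₂]³ / ([CH₄]·[H₂O]) = (2.13)·(0.0148)³ / ((0.00694)·(9.04×10⁻⁴)) = 1.10
Qc = 1.10 = Kc, so the system is already at equilibrium.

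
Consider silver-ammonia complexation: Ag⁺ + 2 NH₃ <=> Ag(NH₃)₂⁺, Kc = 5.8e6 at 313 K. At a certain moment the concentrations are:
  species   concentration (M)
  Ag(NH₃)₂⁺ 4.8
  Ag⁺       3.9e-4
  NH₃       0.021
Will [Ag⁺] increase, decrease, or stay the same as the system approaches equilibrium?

Qc = [Ag(NH₃)₂⁺] / ([Ag⁺]·[NH₃]²) = (4.8) / ((3.9e-4)·(0.021)²) = 2.8e7
Qc = 2.8e7 > Kc = 5.8e6: net reverse reaction.
Ag⁺ is a reactant, so it increases.

increase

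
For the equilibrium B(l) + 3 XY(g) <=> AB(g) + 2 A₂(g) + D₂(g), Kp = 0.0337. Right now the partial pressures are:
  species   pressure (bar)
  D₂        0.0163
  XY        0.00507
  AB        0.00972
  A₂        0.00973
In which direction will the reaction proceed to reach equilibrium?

to the left

(B is a pure liquid — omitted from Qp.)
Qp = P(AB)·P(A₂)²·P(D₂) / P(XY)³ = (0.00972)·(0.00973)²·(0.0163) / (0.00507)³ = 0.115
Qp = 0.115 > Kp = 0.0337, so the reverse reaction proceeds.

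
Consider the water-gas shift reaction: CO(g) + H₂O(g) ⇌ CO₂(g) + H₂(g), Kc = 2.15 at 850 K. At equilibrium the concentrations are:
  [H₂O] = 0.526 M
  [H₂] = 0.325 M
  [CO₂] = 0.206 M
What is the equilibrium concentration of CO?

[CO] = 0.0592 M

At equilibrium, Kc = [CO₂]·[H₂] / ([CO]·[H₂O]) = 2.15.
(0.206)·(0.325) / (([CO])·(0.526)) = 2.15
[CO] = 0.0592 M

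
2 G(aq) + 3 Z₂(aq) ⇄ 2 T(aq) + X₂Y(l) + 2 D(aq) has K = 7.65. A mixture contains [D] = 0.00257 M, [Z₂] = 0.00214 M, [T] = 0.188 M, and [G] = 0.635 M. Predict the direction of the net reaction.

(X₂Y is a pure liquid — omitted from Q.)
Q = [T]²·[D]² / ([G]²·[Z₂]³) = (0.188)²·(0.00257)² / ((0.635)²·(0.00214)³) = 59.1
Q = 59.1 > K = 7.65, so the reverse reaction proceeds.

to the left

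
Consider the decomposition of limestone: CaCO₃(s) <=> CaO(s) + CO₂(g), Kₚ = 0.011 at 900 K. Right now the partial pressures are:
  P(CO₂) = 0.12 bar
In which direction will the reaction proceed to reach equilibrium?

reverse (toward reactants)

(CaCO₃, CaO are pure solids — omitted from Qₚ.)
Qₚ = P(CO₂) = 0.12
Qₚ = 0.12 > Kₚ = 0.011, so the reverse reaction proceeds.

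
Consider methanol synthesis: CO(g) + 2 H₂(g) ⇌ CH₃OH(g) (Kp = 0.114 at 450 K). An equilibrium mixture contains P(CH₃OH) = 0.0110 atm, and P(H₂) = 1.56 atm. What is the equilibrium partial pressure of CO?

P(CO) = 0.0396 atm

At equilibrium, Kp = P(CH₃OH) / (P(CO)·P(H₂)²) = 0.114.
(0.0110) / ((P(CO))·(1.56)²) = 0.114
P(CO) = 0.0396 atm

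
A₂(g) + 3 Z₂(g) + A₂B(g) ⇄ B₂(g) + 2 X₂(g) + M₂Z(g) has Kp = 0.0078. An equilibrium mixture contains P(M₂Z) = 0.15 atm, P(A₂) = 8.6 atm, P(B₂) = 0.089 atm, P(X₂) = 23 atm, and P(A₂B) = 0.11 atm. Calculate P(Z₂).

At equilibrium, Kp = P(B₂)·P(X₂)²·P(M₂Z) / (P(A₂)·P(Z₂)³·P(A₂B)) = 0.0078.
(0.089)·(23)²·(0.15) / ((8.6)·(P(Z₂))³·(0.11)) = 0.0078
P(Z₂)³ = 957 ⇒ P(Z₂) = 9.9 atm

P(Z₂) = 9.9 atm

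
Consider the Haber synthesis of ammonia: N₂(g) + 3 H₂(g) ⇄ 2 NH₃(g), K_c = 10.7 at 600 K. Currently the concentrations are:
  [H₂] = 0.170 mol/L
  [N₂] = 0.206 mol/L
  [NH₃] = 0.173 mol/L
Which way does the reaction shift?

reverse (toward reactants)

Q_c = [NH₃]² / ([N₂]·[H₂]³) = (0.173)² / ((0.206)·(0.170)³) = 29.6
Q_c = 29.6 > K_c = 10.7, so the reverse reaction proceeds.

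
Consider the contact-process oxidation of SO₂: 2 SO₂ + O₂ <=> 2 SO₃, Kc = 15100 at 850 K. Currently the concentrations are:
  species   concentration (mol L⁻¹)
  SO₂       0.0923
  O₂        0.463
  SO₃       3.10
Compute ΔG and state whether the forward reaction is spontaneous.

ΔG = -12.9 kJ/mol; the forward reaction is spontaneous

Qc = [SO₃]² / ([SO₂]²·[O₂]) = (3.10)² / ((0.0923)²·(0.463)) = 2440
ΔG = RT ln(Qc/Kc) = (8.314 J mol⁻¹ K⁻¹)(850 K) × ln(2440/15100)
   = (7.067 kJ/mol)(-1.823) = -12.9 kJ/mol
ΔG < 0, so the forward reaction is spontaneous (proceeds forward).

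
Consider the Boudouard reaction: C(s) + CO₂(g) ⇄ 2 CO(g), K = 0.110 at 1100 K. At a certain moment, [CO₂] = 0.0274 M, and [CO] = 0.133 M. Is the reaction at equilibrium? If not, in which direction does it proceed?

(C is a pure solid — omitted from Q.)
Q = [CO]² / [CO₂] = (0.133)² / (0.0274) = 0.646
Q = 0.646 > K = 0.110, so the reverse reaction proceeds.

to the left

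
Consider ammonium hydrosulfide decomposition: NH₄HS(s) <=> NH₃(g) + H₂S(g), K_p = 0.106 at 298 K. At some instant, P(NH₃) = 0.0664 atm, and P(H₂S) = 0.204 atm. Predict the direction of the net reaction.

(NH₄HS is a pure solid — omitted from Q_p.)
Q_p = P(NH₃)·P(H₂S) = (0.0664)·(0.204) = 0.0135
Q_p = 0.0135 < K_p = 0.106, so the forward reaction proceeds.

forward (toward products)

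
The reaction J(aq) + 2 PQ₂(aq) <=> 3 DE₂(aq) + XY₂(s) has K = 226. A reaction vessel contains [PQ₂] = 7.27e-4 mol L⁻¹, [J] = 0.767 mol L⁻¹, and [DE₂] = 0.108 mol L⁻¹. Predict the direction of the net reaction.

to the left

(XY₂ is a pure solid — omitted from Q.)
Q = [DE₂]³ / ([J]·[PQ₂]²) = (0.108)³ / ((0.767)·(7.27e-4)²) = 3110
Q = 3110 > K = 226, so the reverse reaction proceeds.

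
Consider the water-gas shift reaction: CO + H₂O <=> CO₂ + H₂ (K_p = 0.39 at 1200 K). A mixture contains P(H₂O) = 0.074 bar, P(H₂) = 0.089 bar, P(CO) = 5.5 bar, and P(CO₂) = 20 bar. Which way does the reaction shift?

reverse (toward reactants)

Q_p = P(CO₂)·P(H₂) / (P(CO)·P(H₂O)) = (20)·(0.089) / ((5.5)·(0.074)) = 4.4
Q_p = 4.4 > K_p = 0.39, so the reverse reaction proceeds.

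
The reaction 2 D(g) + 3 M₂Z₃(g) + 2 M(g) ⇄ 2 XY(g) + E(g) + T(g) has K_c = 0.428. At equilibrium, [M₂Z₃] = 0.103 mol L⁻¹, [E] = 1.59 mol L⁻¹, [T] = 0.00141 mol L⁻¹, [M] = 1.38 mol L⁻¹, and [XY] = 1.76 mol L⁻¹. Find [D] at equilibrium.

[D] = 2.79 mol L⁻¹

At equilibrium, K_c = [XY]²·[E]·[T] / ([D]²·[M₂Z₃]³·[M]²) = 0.428.
(1.76)²·(1.59)·(0.00141) / (([D])²·(0.103)³·(1.38)²) = 0.428
[D]² = 7.80 ⇒ [D] = 2.79 mol L⁻¹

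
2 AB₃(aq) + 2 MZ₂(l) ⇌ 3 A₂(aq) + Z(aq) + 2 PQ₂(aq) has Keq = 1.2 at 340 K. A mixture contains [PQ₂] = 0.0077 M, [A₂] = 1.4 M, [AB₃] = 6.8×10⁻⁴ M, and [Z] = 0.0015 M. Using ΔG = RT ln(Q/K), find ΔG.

(MZ₂ is a pure liquid — omitted from Q.)
Q = [A₂]³·[Z]·[PQ₂]² / [AB₃]² = (1.4)³·(0.0015)·(0.0077)² / (6.8×10⁻⁴)² = 0.528
ΔG = RT ln(Q/Keq) = (8.314 J mol⁻¹ K⁻¹)(340 K) × ln(0.528/1.2)
   = (2.827 kJ/mol)(-0.8210) = -2.32 kJ/mol
ΔG < 0, so the forward reaction is spontaneous (proceeds forward).

ΔG = -2.32 kJ/mol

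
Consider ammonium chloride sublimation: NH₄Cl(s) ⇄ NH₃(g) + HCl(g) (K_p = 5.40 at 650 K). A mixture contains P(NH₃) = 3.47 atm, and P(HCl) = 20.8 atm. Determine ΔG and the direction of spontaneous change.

(NH₄Cl is a pure solid — omitted from Q_p.)
Q_p = P(NH₃)·P(HCl) = (3.47)·(20.8) = 72.2
ΔG = RT ln(Q_p/K_p) = (8.314 J mol⁻¹ K⁻¹)(650 K) × ln(72.2/5.40)
   = (5.404 kJ/mol)(2.593) = 14.0 kJ/mol
ΔG > 0, so the forward reaction is non-spontaneous (proceeds in reverse).

ΔG = 14.0 kJ/mol; the forward reaction is non-spontaneous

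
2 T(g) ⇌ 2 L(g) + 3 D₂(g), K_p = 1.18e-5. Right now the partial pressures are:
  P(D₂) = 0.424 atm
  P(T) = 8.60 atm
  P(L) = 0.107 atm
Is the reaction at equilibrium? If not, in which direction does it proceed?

neither direction; the system is at equilibrium

Q_p = P(L)²·P(D₂)³ / P(T)² = (0.107)²·(0.424)³ / (8.60)² = 1.18e-5
Q_p = 1.18e-5 = K_p, so the system is already at equilibrium.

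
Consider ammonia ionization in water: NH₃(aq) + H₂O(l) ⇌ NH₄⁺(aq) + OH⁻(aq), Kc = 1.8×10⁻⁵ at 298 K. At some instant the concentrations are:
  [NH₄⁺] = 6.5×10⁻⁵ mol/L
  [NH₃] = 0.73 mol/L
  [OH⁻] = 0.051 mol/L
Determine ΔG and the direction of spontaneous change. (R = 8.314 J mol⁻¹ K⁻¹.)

ΔG = -3.41 kJ/mol; the forward reaction is spontaneous

(H₂O is a pure liquid — omitted from Qc.)
Qc = [NH₄⁺]·[OH⁻] / [NH₃] = (6.5×10⁻⁵)·(0.051) / (0.73) = 4.54×10⁻⁶
ΔG = RT ln(Qc/Kc) = (8.314 J mol⁻¹ K⁻¹)(298 K) × ln(4.54×10⁻⁶/1.8×10⁻⁵)
   = (2.478 kJ/mol)(-1.377) = -3.41 kJ/mol
ΔG < 0, so the forward reaction is spontaneous (proceeds forward).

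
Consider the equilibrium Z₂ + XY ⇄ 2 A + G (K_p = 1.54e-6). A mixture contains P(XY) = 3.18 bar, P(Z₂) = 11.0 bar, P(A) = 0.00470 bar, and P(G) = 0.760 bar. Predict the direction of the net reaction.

Q_p = P(A)²·P(G) / (P(Z₂)·P(XY)) = (0.00470)²·(0.760) / ((11.0)·(3.18)) = 4.80e-7
Q_p = 4.80e-7 < K_p = 1.54e-6, so the forward reaction proceeds.

in the forward direction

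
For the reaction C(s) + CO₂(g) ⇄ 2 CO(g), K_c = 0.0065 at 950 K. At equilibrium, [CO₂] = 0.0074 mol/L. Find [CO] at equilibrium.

[CO] = 0.0069 mol/L

(C is a pure solid — omitted from K_c.)
At equilibrium, K_c = [CO]² / [CO₂] = 0.0065.
([CO])² / (0.0074) = 0.0065
[CO]² = 4.81×10⁻⁵ ⇒ [CO] = 0.0069 mol/L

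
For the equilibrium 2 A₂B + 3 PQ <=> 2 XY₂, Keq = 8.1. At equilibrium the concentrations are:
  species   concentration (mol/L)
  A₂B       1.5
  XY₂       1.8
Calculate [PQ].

At equilibrium, Keq = [XY₂]² / ([A₂B]²·[PQ]³) = 8.1.
(1.8)² / ((1.5)²·([PQ])³) = 8.1
[PQ]³ = 0.178 ⇒ [PQ] = 0.56 mol/L

[PQ] = 0.56 mol/L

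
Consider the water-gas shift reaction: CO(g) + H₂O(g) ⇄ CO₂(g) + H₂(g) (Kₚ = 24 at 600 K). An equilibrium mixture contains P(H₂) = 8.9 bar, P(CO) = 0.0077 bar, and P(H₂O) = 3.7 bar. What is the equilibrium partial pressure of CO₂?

P(CO₂) = 0.077 bar

At equilibrium, Kₚ = P(CO₂)·P(H₂) / (P(CO)·P(H₂O)) = 24.
(P(CO₂))·(8.9) / ((0.0077)·(3.7)) = 24
P(CO₂) = 0.0768 = 0.077 bar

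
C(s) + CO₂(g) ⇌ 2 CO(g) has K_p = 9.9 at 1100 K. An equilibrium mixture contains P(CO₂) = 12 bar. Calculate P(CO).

(C is a pure solid — omitted from K_p.)
At equilibrium, K_p = P(CO)² / P(CO₂) = 9.9.
(P(CO))² / (12) = 9.9
P(CO)² = 119 ⇒ P(CO) = 11 bar

P(CO) = 11 bar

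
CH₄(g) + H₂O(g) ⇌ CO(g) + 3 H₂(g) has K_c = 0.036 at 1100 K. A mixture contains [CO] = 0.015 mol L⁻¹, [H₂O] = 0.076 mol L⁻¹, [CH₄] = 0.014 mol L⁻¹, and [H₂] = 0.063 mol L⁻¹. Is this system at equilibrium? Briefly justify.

Q_c = [CO]·[H₂]³ / ([CH₄]·[H₂O]) = (0.015)·(0.063)³ / ((0.014)·(0.076)) = 0.0035
Q_c = 0.0035 < K_c = 0.036: net forward reaction.

no; Q < K, reaction proceeds forward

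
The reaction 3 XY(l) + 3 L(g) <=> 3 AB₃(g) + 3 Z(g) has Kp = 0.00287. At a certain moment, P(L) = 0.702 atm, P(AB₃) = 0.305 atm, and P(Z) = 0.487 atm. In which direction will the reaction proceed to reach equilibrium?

(XY is a pure liquid — omitted from Qp.)
Qp = P(AB₃)³·P(Z)³ / P(L)³ = (0.305)³·(0.487)³ / (0.702)³ = 0.00947
Qp = 0.00947 > Kp = 0.00287, so the reverse reaction proceeds.

toward reactants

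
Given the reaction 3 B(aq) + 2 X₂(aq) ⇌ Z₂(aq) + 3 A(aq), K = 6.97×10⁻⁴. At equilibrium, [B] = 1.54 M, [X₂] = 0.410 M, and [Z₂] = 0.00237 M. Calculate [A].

[A] = 0.565 M

At equilibrium, K = [Z₂]·[A]³ / ([B]³·[X₂]²) = 6.97×10⁻⁴.
(0.00237)·([A])³ / ((1.54)³·(0.410)²) = 6.97×10⁻⁴
[A]³ = 0.181 ⇒ [A] = 0.565 M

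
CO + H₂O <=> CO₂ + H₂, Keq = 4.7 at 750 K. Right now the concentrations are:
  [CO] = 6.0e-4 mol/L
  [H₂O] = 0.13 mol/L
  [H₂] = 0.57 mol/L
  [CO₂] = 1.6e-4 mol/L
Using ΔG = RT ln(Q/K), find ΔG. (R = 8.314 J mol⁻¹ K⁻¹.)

ΔG = -8.67 kJ/mol

Q = [CO₂]·[H₂] / ([CO]·[H₂O]) = (1.6e-4)·(0.57) / ((6.0e-4)·(0.13)) = 1.17
ΔG = RT ln(Q/Keq) = (8.314 J mol⁻¹ K⁻¹)(750 K) × ln(1.17/4.7)
   = (6.236 kJ/mol)(-1.391) = -8.67 kJ/mol
ΔG < 0, so the forward reaction is spontaneous (proceeds forward).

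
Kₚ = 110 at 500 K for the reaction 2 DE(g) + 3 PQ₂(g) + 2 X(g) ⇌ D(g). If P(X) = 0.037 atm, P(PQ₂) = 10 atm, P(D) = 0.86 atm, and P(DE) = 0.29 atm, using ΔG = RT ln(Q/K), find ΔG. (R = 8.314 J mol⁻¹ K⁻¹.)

ΔG = -11.2 kJ/mol

Qₚ = P(D) / (P(DE)²·P(PQ₂)³·P(X)²) = (0.86) / ((0.29)²·(10)³·(0.037)²) = 7.47
ΔG = RT ln(Qₚ/Kₚ) = (8.314 J mol⁻¹ K⁻¹)(500 K) × ln(7.47/110)
   = (4.157 kJ/mol)(-2.690) = -11.2 kJ/mol
ΔG < 0, so the forward reaction is spontaneous (proceeds forward).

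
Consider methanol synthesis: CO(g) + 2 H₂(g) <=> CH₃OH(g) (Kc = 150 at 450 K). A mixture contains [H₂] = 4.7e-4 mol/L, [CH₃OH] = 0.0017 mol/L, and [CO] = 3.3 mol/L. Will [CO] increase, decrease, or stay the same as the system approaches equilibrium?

Qc = [CH₃OH] / ([CO]·[H₂]²) = (0.0017) / ((3.3)·(4.7e-4)²) = 2300
Qc = 2300 > Kc = 150: net reverse reaction.
CO is a reactant, so it increases.

increase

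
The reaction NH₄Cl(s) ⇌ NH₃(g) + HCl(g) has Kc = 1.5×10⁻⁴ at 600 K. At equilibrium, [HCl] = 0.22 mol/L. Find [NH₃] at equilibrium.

[NH₃] = 6.8×10⁻⁴ mol/L

(NH₄Cl is a pure solid — omitted from Kc.)
At equilibrium, Kc = [NH₃]·[HCl] = 1.5×10⁻⁴.
([NH₃])·(0.22) = 1.5×10⁻⁴
[NH₃] = 6.82×10⁻⁴ = 6.8×10⁻⁴ mol/L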